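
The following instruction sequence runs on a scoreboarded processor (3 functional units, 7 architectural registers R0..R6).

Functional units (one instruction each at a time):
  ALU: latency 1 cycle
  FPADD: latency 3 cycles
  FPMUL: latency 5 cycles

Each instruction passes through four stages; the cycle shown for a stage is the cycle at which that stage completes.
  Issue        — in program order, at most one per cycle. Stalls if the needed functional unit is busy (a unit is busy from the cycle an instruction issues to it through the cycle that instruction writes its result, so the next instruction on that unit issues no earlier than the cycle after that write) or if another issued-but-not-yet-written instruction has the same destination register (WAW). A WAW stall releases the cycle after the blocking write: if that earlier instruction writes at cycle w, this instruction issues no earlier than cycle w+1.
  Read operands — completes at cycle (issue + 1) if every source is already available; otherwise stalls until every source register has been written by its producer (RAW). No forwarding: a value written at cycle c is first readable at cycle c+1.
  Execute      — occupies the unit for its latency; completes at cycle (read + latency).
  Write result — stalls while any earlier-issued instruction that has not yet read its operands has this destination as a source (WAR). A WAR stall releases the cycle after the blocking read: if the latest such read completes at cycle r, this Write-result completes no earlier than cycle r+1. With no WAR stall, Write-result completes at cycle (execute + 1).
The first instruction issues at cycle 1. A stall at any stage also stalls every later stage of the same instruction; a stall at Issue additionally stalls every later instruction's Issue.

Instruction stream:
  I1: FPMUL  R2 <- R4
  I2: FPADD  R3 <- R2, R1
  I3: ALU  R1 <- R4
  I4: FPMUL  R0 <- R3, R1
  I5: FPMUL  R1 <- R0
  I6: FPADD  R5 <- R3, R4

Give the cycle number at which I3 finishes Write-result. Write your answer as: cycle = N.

cycle = 10

t=1  I1→FPMUL
t=2  I1 RO | I2→FPADD
t=3  I3→ALU
t=4  I3 RO
t=5  I3 EX
t=7  I1 EX
t=8  I1 WR R2
t=9  I2 RO | I4→FPMUL
t=10  I3 WR R1
t=12  I2 EX
t=13  I2 WR R3
t=14  I4 RO
t=19  I4 EX
t=20  I4 WR R0
t=21  I5→FPMUL
t=22  I5 RO | I6→FPADD
t=23  I6 RO
t=26  I6 EX
t=27  I5 EX | I6 WR R5
t=28  I5 WR R1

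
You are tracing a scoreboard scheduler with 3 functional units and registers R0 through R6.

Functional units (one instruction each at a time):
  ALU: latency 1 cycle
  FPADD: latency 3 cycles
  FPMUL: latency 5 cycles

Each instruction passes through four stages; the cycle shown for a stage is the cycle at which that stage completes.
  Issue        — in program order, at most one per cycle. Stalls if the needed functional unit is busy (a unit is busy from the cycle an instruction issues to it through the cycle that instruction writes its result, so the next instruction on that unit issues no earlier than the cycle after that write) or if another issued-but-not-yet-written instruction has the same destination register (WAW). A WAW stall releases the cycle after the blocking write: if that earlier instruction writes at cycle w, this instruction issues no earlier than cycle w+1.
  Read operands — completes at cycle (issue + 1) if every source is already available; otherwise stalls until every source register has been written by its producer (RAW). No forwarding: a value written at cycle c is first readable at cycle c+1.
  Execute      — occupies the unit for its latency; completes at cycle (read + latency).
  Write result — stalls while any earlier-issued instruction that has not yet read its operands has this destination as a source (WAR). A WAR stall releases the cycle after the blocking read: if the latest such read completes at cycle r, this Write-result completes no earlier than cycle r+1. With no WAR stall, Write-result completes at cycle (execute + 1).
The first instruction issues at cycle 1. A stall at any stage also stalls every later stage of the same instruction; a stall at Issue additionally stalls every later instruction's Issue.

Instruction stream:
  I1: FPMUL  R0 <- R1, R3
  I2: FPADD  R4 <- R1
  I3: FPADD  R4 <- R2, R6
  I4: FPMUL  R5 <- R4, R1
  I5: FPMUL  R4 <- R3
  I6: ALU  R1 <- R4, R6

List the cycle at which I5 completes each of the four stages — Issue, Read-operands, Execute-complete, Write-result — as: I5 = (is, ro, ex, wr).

cycle 1: I1 dispatched to FPMUL
cycle 2: I1 operands ready · I2 dispatched to FPADD
cycle 3: I2 operands ready
cycle 6: I2 complete
cycle 7: I1 complete · R4←I2
cycle 8: R0←I1 · I3 dispatched to FPADD
cycle 9: I3 operands ready · I4 dispatched to FPMUL
cycle 12: I3 complete
cycle 13: R4←I3
cycle 14: I4 operands ready
cycle 19: I4 complete
cycle 20: R5←I4
cycle 21: I5 dispatched to FPMUL
cycle 22: I5 operands ready · I6 dispatched to ALU
cycle 27: I5 complete
cycle 28: R4←I5
cycle 29: I6 operands ready
cycle 30: I6 complete
cycle 31: R1←I6

I5 = (21, 22, 27, 28)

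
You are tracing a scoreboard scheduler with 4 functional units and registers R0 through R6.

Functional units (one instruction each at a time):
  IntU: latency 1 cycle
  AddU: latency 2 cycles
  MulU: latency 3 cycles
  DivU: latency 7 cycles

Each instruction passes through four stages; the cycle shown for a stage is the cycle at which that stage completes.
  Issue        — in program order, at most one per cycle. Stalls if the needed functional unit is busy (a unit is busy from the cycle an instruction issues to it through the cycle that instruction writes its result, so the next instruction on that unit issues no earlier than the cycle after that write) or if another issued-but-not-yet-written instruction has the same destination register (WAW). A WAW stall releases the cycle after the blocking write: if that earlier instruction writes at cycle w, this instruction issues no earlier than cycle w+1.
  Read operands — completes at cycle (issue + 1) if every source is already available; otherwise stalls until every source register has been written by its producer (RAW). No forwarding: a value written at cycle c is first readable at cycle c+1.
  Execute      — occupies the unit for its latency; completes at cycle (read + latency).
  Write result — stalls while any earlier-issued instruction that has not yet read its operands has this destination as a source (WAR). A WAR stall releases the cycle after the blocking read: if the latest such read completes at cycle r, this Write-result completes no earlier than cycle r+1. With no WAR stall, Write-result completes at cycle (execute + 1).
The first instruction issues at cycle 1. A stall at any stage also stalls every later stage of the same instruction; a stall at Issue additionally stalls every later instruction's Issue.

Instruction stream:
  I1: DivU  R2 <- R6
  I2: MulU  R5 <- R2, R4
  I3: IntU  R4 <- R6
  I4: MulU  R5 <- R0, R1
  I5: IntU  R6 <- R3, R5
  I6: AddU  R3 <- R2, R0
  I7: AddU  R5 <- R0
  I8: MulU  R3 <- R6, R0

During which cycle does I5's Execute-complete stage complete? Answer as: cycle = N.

I1: IS=1 RO=2 EX=9 WR=10
I2: IS=2 RO=11 EX=14 WR=15  [RAW R2: wait I1 write@10]
I3: IS=3 RO=4 EX=5 WR=12  [WAR R4: wait I2 read@11]
I4: IS=16 RO=17 EX=20 WR=21  [struct: MulU busy until I2 writes@15]
I5: IS=17 RO=22 EX=23 WR=24  [RAW R5: wait I4 write@21]
I6: IS=18 RO=19 EX=21 WR=23  [WAR R3: wait I5 read@22]
I7: IS=24 RO=25 EX=27 WR=28  [struct: AddU busy until I6 writes@23]
I8: IS=25 RO=26 EX=29 WR=30

cycle = 23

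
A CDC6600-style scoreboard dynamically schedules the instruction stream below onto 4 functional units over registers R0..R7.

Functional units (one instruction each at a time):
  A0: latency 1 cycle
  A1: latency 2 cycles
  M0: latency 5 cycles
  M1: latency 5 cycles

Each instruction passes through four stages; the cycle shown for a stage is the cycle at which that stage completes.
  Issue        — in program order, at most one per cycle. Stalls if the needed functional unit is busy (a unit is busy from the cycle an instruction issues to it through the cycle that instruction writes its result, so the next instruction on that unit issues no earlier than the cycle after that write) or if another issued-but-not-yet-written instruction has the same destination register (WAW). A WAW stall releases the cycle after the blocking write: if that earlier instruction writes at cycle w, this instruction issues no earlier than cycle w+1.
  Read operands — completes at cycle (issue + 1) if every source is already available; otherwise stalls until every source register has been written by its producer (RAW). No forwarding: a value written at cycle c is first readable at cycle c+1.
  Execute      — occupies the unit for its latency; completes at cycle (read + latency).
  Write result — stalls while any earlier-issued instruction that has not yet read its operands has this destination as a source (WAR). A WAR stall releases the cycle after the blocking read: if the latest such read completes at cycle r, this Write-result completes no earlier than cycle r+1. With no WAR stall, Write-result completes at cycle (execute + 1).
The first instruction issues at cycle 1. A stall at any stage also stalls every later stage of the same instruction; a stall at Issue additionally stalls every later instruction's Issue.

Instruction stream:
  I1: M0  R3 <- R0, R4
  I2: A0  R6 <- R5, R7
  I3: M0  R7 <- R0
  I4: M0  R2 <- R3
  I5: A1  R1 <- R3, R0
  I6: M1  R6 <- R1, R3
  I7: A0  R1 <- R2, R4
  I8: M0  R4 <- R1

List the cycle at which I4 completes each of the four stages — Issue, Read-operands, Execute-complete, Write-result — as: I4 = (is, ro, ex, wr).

1) issue 1, read 2, done 7, write 8
2) issue 2, read 3, done 4, write 5
3) issue 9, read 10, done 15, write 16  <struct: M0 busy until I1 writes@8>
4) issue 17, read 18, done 23, write 24  <struct: M0 busy until I3 writes@16>
5) issue 18, read 19, done 21, write 22
6) issue 19, read 23, done 28, write 29  <RAW R1: wait I5 write@22>
7) issue 23, read 25, done 26, write 27  <WAW R1: wait I5 write@22 / RAW R2: wait I4 write@24>
8) issue 25, read 28, done 33, write 34  <struct: M0 busy until I4 writes@24 / RAW R1: wait I7 write@27>

I4 = (17, 18, 23, 24)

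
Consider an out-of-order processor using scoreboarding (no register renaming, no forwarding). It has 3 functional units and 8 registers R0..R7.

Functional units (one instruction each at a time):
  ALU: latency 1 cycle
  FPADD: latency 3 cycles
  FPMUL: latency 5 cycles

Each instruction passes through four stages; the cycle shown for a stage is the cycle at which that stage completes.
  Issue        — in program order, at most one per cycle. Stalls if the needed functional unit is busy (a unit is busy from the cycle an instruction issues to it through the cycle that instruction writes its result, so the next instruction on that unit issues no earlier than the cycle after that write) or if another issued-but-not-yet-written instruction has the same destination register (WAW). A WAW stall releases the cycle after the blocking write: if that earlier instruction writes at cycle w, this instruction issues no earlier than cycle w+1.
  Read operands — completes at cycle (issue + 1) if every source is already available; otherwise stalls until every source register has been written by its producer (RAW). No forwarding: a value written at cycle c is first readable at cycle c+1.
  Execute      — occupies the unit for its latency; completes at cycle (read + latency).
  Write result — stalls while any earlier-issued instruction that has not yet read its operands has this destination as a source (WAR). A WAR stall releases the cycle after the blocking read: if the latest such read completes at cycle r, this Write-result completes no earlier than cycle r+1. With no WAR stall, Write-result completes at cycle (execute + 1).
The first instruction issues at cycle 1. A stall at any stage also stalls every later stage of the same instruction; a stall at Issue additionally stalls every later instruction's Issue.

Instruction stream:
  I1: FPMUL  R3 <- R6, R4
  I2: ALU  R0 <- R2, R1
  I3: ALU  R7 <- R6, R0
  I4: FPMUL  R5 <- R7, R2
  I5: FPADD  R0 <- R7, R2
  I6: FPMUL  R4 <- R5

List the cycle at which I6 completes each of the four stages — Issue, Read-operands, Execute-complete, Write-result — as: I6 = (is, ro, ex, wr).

I6 = (17, 18, 23, 24)

t=1  issue I1 (FPMUL)
t=2  I1 read-ops | issue I2 (ALU)
t=3  I2 read-ops
t=4  I2 finished on ALU
t=5  I2→R0
t=6  issue I3 (ALU)
t=7  I1 finished on FPMUL | I3 read-ops
t=8  I1→R3 | I3 finished on ALU
t=9  I3→R7 | issue I4 (FPMUL)
t=10  I4 read-ops | issue I5 (FPADD)
t=11  I5 read-ops
t=14  I5 finished on FPADD
t=15  I4 finished on FPMUL | I5→R0
t=16  I4→R5
t=17  issue I6 (FPMUL)
t=18  I6 read-ops
t=23  I6 finished on FPMUL
t=24  I6→R4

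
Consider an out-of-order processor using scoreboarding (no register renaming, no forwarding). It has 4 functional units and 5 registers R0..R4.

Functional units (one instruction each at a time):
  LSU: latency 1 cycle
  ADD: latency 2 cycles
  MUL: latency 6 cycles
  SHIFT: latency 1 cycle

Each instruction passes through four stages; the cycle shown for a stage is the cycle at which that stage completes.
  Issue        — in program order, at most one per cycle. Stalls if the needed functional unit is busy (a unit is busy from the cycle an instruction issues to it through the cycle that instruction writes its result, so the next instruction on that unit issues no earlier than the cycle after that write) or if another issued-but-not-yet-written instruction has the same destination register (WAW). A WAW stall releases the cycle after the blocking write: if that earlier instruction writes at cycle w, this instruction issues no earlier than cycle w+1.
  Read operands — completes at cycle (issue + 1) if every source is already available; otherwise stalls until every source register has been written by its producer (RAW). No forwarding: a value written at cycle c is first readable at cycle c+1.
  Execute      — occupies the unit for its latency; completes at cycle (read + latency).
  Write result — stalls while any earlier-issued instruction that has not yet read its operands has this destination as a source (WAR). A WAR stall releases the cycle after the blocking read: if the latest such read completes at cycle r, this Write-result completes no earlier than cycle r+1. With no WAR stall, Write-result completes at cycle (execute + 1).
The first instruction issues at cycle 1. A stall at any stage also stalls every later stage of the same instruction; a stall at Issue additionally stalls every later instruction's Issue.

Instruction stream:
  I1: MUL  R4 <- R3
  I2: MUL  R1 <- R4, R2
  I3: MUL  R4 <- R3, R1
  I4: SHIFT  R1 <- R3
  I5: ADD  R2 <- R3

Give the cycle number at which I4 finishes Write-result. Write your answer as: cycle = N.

c1: issue I1 (MUL)
c2: I1 read-ops
c8: I1 finished on MUL
c9: I1→R4
c10: issue I2 (MUL)
c11: I2 read-ops
c17: I2 finished on MUL
c18: I2→R1
c19: issue I3 (MUL)
c20: I3 read-ops, issue I4 (SHIFT)
c21: I4 read-ops, issue I5 (ADD)
c22: I4 finished on SHIFT, I5 read-ops
c23: I4→R1
c24: I5 finished on ADD
c25: I5→R2
c26: I3 finished on MUL
c27: I3→R4

cycle = 23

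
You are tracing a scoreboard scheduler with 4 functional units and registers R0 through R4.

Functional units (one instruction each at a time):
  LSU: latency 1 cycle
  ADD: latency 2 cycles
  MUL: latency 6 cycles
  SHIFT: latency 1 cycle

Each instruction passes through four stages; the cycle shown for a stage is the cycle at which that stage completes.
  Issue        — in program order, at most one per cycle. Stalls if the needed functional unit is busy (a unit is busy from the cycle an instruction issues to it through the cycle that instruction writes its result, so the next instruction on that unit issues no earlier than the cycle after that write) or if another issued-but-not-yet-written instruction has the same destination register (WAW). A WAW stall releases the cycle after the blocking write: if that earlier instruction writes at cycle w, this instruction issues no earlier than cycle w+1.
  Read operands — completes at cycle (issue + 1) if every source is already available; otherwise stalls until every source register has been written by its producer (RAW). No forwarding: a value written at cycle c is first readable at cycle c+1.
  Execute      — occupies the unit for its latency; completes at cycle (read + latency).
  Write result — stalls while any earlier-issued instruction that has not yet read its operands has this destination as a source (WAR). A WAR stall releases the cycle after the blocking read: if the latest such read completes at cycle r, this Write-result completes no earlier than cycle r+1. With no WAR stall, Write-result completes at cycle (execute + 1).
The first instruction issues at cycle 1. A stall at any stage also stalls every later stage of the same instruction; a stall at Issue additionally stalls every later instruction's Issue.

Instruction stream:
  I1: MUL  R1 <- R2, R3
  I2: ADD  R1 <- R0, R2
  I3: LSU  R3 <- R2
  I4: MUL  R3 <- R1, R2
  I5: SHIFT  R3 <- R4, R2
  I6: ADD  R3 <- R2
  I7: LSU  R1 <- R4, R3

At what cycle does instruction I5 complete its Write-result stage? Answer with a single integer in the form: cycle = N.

c1: I1 dispatched to MUL
c2: I1 operands ready
c8: I1 complete
c9: R1←I1
c10: I2 dispatched to ADD
c11: I2 operands ready; I3 dispatched to LSU
c12: I3 operands ready
c13: I2 complete; I3 complete
c14: R1←I2; R3←I3
c15: I4 dispatched to MUL
c16: I4 operands ready
c22: I4 complete
c23: R3←I4
c24: I5 dispatched to SHIFT
c25: I5 operands ready
c26: I5 complete
c27: R3←I5
c28: I6 dispatched to ADD
c29: I6 operands ready; I7 dispatched to LSU
c31: I6 complete
c32: R3←I6
c33: I7 operands ready
c34: I7 complete
c35: R1←I7

cycle = 27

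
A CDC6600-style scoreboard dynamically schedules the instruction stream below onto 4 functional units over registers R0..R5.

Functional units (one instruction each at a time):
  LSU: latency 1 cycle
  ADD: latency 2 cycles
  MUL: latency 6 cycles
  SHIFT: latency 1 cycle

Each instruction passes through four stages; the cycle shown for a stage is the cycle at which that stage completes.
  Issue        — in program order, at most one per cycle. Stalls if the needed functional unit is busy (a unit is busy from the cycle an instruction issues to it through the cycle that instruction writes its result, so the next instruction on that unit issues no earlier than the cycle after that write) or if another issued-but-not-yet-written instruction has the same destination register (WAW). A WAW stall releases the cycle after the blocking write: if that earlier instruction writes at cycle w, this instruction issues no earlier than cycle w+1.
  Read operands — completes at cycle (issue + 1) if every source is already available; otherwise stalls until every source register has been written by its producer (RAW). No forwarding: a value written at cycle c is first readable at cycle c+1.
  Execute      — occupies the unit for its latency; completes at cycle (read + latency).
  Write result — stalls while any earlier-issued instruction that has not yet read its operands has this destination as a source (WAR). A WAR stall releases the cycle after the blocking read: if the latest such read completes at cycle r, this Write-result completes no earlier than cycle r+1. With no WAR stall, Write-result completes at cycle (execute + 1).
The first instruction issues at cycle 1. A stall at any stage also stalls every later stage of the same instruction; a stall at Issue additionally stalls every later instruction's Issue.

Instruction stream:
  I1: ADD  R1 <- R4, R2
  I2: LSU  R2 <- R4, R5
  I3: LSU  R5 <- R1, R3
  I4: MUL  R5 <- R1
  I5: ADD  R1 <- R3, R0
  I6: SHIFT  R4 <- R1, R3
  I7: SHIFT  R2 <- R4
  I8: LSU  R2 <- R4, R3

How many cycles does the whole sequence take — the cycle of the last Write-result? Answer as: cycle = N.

cycle = 26

  I1 | 1 | 2 | 4 | 5
  I2 | 2 | 3 | 4 | 5
  I3 | 6 | 7 | 8 | 9   struct: LSU busy until I2 writes@5
  I4 | 10 | 11 | 17 | 18   WAW R5: wait I3 write@9
  I5 | 11 | 12 | 14 | 15
  I6 | 12 | 16 | 17 | 18   RAW R1: wait I5 write@15
  I7 | 19 | 20 | 21 | 22   struct: SHIFT busy until I6 writes@18
  I8 | 23 | 24 | 25 | 26   WAW R2: wait I7 write@22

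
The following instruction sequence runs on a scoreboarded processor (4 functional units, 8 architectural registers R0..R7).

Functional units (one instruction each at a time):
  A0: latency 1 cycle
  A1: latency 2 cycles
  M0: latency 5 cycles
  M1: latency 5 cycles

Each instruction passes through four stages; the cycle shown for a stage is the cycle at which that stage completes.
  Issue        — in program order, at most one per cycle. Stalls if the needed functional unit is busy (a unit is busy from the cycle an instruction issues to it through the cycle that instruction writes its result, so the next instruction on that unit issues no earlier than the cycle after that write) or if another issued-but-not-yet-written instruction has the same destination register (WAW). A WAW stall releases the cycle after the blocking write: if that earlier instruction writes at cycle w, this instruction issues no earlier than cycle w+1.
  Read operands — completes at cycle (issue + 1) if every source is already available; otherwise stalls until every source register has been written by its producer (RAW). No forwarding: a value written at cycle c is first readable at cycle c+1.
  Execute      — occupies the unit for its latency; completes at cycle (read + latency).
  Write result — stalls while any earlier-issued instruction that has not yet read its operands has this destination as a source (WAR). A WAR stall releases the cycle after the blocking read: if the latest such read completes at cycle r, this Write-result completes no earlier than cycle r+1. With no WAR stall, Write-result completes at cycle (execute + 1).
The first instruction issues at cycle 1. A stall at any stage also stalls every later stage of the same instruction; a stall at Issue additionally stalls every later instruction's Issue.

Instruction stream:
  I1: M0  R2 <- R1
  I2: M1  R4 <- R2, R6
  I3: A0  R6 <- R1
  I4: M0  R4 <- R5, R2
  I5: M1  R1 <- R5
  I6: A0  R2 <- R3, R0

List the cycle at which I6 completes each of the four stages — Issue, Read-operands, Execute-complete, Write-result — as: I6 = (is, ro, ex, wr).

I6 = (18, 19, 20, 21)

t=1  issue I1 (M0)
t=2  I1 read-ops, issue I2 (M1)
t=3  issue I3 (A0)
t=4  I3 read-ops
t=5  I3 finished on A0
t=7  I1 finished on M0
t=8  I1→R2
t=9  I2 read-ops
t=10  I3→R6
t=14  I2 finished on M1
t=15  I2→R4
t=16  issue I4 (M0)
t=17  I4 read-ops, issue I5 (M1)
t=18  I5 read-ops, issue I6 (A0)
t=19  I6 read-ops
t=20  I6 finished on A0
t=21  I6→R2
t=22  I4 finished on M0
t=23  I4→R4, I5 finished on M1
t=24  I5→R1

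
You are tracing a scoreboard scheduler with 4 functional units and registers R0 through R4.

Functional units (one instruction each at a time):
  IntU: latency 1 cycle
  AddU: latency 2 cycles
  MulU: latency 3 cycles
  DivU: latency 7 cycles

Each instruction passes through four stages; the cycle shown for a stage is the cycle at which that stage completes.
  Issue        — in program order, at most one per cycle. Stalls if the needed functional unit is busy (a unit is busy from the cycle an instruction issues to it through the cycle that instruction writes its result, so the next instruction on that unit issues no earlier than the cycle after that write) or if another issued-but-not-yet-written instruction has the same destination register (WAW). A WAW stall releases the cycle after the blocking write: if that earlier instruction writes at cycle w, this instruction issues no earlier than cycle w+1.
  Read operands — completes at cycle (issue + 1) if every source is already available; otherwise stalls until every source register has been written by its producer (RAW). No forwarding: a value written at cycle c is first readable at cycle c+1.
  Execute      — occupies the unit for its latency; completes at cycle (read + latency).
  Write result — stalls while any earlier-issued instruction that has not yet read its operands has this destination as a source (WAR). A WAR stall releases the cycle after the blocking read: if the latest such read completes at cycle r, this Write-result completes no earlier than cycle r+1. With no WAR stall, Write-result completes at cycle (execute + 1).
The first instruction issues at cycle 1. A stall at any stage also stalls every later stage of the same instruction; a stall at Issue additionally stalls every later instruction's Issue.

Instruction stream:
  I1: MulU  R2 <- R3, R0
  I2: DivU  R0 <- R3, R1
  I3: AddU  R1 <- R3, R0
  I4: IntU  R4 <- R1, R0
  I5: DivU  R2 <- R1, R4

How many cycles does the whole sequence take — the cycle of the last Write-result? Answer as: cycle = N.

cycle = 27

[1] I1 dispatched to MulU
[2] I1 operands ready; I2 dispatched to DivU
[3] I2 operands ready; I3 dispatched to AddU
[4] I4 dispatched to IntU
[5] I1 complete
[6] R2←I1
[10] I2 complete
[11] R0←I2
[12] I3 operands ready; I5 dispatched to DivU
[14] I3 complete
[15] R1←I3
[16] I4 operands ready
[17] I4 complete
[18] R4←I4
[19] I5 operands ready
[26] I5 complete
[27] R2←I5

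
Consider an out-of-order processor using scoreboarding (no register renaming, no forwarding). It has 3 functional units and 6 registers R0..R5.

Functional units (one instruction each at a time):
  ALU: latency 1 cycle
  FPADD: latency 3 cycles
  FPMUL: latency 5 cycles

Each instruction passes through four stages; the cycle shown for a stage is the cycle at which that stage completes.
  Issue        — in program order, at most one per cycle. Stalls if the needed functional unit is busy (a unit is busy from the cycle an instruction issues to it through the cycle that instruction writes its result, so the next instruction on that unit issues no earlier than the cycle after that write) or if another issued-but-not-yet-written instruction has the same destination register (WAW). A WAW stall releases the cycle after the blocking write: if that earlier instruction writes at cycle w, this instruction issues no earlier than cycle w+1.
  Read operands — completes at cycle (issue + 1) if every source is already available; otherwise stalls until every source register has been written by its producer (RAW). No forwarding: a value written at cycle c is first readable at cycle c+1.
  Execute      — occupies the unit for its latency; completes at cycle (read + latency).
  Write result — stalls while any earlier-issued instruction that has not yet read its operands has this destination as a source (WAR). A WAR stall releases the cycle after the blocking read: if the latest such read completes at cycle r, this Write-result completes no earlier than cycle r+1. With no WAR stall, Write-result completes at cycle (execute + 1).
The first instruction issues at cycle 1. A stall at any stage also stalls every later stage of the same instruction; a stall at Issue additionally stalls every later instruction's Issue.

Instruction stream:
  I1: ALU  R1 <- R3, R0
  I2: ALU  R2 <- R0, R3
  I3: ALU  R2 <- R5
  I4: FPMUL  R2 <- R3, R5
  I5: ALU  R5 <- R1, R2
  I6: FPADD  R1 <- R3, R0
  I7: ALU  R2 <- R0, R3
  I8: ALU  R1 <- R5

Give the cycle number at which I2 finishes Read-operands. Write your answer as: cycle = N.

cycle = 6

[I1] 1/2/3/4
[I2] 5/6/7/8  (struct: ALU busy until I1 writes@4)
[I3] 9/10/11/12  (struct: ALU busy until I2 writes@8)
[I4] 13/14/19/20  (WAW R2: wait I3 write@12)
[I5] 14/21/22/23  (RAW R2: wait I4 write@20)
[I6] 15/16/19/22  (WAR R1: wait I5 read@21)
[I7] 24/25/26/27  (struct: ALU busy until I5 writes@23)
[I8] 28/29/30/31  (struct: ALU busy until I7 writes@27)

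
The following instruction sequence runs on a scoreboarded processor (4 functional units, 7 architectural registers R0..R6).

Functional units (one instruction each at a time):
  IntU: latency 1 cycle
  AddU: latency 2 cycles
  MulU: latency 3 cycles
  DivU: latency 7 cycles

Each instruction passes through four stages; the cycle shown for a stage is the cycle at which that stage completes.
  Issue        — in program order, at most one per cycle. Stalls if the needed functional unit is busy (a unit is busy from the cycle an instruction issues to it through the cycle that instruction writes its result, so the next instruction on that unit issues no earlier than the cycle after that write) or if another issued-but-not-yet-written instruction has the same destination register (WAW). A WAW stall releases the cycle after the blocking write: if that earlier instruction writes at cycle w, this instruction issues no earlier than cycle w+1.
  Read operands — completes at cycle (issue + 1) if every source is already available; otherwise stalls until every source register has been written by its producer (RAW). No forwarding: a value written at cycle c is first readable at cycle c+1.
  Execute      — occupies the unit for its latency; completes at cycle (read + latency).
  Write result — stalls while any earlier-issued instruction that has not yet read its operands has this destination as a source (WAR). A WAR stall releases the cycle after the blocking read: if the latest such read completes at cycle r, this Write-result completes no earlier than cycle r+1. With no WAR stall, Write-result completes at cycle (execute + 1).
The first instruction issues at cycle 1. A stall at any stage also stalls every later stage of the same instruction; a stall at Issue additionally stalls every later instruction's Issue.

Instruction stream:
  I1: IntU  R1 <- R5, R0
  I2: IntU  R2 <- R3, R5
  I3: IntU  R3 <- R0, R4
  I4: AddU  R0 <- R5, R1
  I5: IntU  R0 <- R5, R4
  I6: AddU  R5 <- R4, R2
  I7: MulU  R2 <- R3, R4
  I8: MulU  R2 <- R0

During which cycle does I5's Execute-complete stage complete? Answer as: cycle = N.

cycle = 17

[1] issue I1 (IntU)
[2] I1 read-ops
[3] I1 finished on IntU
[4] I1→R1
[5] issue I2 (IntU)
[6] I2 read-ops
[7] I2 finished on IntU
[8] I2→R2
[9] issue I3 (IntU)
[10] I3 read-ops; issue I4 (AddU)
[11] I3 finished on IntU; I4 read-ops
[12] I3→R3
[13] I4 finished on AddU
[14] I4→R0
[15] issue I5 (IntU)
[16] I5 read-ops; issue I6 (AddU)
[17] I5 finished on IntU; I6 read-ops; issue I7 (MulU)
[18] I5→R0; I7 read-ops
[19] I6 finished on AddU
[20] I6→R5
[21] I7 finished on MulU
[22] I7→R2
[23] issue I8 (MulU)
[24] I8 read-ops
[27] I8 finished on MulU
[28] I8→R2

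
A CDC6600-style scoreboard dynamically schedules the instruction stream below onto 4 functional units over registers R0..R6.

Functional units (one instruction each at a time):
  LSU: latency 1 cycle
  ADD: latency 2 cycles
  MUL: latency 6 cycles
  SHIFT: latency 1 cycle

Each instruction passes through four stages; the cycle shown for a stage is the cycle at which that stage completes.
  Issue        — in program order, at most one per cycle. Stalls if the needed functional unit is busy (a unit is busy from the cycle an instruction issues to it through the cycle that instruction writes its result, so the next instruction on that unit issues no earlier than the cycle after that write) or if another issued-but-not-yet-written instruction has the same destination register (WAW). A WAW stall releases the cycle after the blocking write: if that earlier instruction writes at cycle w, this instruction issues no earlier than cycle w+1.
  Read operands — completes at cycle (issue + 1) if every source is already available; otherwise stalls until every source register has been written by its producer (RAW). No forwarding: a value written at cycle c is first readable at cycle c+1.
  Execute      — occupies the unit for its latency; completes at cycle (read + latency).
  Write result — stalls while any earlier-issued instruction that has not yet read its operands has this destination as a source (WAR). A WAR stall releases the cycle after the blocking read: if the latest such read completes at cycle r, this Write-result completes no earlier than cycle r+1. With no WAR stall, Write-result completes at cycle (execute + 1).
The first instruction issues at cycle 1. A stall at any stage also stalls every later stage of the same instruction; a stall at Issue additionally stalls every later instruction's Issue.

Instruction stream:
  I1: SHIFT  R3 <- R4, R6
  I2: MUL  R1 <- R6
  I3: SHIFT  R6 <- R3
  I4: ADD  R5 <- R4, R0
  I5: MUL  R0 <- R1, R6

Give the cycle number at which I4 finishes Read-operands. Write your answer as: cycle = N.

cycle = 7

t=1  I1 issues→SHIFT
t=2  I1 reads · I2 issues→MUL
t=3  I1 exec-done · I2 reads
t=4  I1 writes R3
t=5  I3 issues→SHIFT
t=6  I3 reads · I4 issues→ADD
t=7  I3 exec-done · I4 reads
t=8  I3 writes R6
t=9  I2 exec-done · I4 exec-done
t=10  I2 writes R1 · I4 writes R5
t=11  I5 issues→MUL
t=12  I5 reads
t=18  I5 exec-done
t=19  I5 writes R0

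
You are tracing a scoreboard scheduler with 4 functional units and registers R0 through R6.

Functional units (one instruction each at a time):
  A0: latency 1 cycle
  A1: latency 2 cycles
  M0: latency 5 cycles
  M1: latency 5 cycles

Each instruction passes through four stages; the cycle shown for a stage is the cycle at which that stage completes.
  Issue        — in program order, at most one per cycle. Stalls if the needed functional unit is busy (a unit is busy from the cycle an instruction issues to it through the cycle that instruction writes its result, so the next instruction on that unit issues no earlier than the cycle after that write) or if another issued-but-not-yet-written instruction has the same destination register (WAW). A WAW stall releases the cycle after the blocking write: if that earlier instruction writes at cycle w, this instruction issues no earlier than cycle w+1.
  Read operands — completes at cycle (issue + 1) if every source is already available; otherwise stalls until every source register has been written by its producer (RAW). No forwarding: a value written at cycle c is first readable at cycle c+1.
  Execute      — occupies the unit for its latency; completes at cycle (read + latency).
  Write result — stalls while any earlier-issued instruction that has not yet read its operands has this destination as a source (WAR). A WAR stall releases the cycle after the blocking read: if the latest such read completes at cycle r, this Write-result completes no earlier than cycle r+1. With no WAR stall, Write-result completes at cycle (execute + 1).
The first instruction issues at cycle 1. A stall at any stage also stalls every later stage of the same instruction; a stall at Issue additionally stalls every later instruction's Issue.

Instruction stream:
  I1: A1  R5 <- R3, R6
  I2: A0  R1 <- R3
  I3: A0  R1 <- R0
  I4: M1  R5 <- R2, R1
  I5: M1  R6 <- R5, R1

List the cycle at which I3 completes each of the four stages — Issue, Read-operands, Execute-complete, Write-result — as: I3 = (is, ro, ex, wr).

c1: I1 issues→A1
c2: I1 reads | I2 issues→A0
c3: I2 reads
c4: I1 exec-done | I2 exec-done
c5: I1 writes R5 | I2 writes R1
c6: I3 issues→A0
c7: I3 reads | I4 issues→M1
c8: I3 exec-done
c9: I3 writes R1
c10: I4 reads
c15: I4 exec-done
c16: I4 writes R5
c17: I5 issues→M1
c18: I5 reads
c23: I5 exec-done
c24: I5 writes R6

I3 = (6, 7, 8, 9)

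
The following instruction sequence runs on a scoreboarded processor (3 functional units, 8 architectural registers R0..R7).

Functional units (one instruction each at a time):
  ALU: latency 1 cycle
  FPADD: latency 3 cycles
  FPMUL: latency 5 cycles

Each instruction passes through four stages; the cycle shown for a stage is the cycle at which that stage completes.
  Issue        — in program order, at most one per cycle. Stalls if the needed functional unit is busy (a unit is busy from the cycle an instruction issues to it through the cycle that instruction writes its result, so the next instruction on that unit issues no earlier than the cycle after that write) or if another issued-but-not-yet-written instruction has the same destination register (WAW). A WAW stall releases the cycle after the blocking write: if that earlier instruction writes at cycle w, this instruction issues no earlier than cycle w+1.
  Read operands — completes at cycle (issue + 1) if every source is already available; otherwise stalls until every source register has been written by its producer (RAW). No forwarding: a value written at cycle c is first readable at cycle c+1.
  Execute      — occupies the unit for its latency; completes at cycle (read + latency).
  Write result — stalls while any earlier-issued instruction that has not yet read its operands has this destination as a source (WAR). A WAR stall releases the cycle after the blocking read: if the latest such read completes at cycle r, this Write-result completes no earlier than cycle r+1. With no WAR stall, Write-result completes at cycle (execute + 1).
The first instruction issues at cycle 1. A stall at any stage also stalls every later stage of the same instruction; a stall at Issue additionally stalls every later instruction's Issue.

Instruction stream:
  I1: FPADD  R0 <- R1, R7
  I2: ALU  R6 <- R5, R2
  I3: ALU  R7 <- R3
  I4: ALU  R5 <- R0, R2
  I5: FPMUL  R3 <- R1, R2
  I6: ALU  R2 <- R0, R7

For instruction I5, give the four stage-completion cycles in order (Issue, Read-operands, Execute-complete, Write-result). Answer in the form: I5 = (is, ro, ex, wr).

cycle 1: issue I1 (FPADD)
cycle 2: I1 read-ops, issue I2 (ALU)
cycle 3: I2 read-ops
cycle 4: I2 finished on ALU
cycle 5: I1 finished on FPADD, I2→R6
cycle 6: I1→R0, issue I3 (ALU)
cycle 7: I3 read-ops
cycle 8: I3 finished on ALU
cycle 9: I3→R7
cycle 10: issue I4 (ALU)
cycle 11: I4 read-ops, issue I5 (FPMUL)
cycle 12: I4 finished on ALU, I5 read-ops
cycle 13: I4→R5
cycle 14: issue I6 (ALU)
cycle 15: I6 read-ops
cycle 16: I6 finished on ALU
cycle 17: I5 finished on FPMUL, I6→R2
cycle 18: I5→R3

I5 = (11, 12, 17, 18)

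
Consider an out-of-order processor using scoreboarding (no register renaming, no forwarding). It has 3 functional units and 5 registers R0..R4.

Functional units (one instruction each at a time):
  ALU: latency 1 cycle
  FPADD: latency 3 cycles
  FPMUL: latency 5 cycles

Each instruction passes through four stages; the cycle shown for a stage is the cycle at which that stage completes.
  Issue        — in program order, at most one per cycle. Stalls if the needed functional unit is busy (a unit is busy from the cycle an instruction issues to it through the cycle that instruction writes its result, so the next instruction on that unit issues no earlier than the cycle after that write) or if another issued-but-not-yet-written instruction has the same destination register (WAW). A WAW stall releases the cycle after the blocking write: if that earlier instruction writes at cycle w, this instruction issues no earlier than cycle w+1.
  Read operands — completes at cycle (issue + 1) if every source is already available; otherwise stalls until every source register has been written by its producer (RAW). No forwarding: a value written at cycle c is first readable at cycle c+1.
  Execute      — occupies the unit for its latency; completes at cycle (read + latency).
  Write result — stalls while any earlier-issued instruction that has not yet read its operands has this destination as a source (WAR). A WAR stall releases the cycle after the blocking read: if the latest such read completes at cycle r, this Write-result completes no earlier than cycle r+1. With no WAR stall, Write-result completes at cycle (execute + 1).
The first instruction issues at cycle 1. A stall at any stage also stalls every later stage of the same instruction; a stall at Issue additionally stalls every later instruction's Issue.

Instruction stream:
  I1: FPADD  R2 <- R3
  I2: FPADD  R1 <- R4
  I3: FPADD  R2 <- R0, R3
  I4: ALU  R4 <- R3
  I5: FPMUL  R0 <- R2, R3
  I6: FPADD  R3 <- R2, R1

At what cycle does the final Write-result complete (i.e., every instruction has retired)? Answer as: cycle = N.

cycle = 25

cycle 1: I1 dispatched to FPADD
cycle 2: I1 operands ready
cycle 5: I1 complete
cycle 6: R2←I1
cycle 7: I2 dispatched to FPADD
cycle 8: I2 operands ready
cycle 11: I2 complete
cycle 12: R1←I2
cycle 13: I3 dispatched to FPADD
cycle 14: I3 operands ready | I4 dispatched to ALU
cycle 15: I4 operands ready | I5 dispatched to FPMUL
cycle 16: I4 complete
cycle 17: I3 complete | R4←I4
cycle 18: R2←I3
cycle 19: I5 operands ready | I6 dispatched to FPADD
cycle 20: I6 operands ready
cycle 23: I6 complete
cycle 24: I5 complete | R3←I6
cycle 25: R0←I5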